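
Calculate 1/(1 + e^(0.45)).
0.3894

sigmoid(-0.45) = 1/(1 + e^(0.45)) = 1/(1 + 1.568) = 0.3894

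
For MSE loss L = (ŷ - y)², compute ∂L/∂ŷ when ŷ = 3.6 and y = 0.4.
∂L/∂ŷ = 6.4

∂L/∂ŷ = 2(ŷ - y) = 2(3.6 - 0.4) = 2(3.2) = 6.4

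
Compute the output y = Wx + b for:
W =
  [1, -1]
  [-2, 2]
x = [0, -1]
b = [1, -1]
y = [2, -3]

Wx = [1×0 + -1×-1, -2×0 + 2×-1]
   = [1, -2]
y = Wx + b = [1 + 1, -2 + -1] = [2, -3]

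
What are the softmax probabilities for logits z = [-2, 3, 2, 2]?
p = [0.0039, 0.5739, 0.2111, 0.2111]

exp(z) = [0.1353, 20.09, 7.389, 7.389]
Sum = 35
p = [0.0039, 0.5739, 0.2111, 0.2111]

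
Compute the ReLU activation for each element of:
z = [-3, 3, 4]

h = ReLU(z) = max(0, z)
h = [0, 3, 4]

ReLU applied element-wise: max(0,-3)=0, max(0,3)=3, max(0,4)=4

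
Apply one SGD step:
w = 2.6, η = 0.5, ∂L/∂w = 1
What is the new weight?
w_new = 2.1

w_new = w - η·∂L/∂w = 2.6 - 0.5×(1) = 2.6 - (0.5) = 2.1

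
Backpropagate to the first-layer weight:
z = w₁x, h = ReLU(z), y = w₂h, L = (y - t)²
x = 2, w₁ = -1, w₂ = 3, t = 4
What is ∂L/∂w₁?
∂L/∂w₁ = 0

Forward pass:
z = w₁x = -1×2 = -2
h = ReLU(-2) = 0
y = w₂h = 3×0 = 0

Backward pass:
∂L/∂y = 2(y - t) = 2(0 - 4) = -8
∂y/∂h = w₂ = 3
∂h/∂z = 0 (ReLU derivative)
∂z/∂w₁ = x = 2

∂L/∂w₁ = -8 × 3 × 0 × 2 = 0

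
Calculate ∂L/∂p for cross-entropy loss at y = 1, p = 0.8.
∂L/∂p = -1.25

∂L/∂p = -y/p + (1-y)/(1-p) = -1/0.8 + 0 = -1.25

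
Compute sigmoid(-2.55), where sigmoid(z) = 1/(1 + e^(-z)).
0.07243

sigmoid(-2.55) = 1/(1 + e^(2.55)) = 1/(1 + 12.81) = 0.07243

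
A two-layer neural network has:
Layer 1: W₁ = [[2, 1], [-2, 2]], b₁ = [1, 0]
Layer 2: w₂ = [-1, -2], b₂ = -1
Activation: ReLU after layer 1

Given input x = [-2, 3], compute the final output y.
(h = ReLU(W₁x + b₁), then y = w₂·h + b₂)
y = -21

Layer 1 pre-activation: z₁ = [0, 10]
After ReLU: h = [0, 10]
Layer 2 output: y = -1×0 + -2×10 + -1 = -21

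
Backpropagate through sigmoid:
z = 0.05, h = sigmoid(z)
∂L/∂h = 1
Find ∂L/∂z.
∂L/∂z = 0.2498

σ(0.05) = 0.5125
σ'(0.05) = σ(0.05)(1 - σ(0.05)) = 0.5125 × 0.4875 = 0.2498
∂L/∂z = ∂L/∂h · σ'(z) = 1 × 0.2498 = 0.2498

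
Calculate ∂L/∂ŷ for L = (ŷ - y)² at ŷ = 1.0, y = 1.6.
∂L/∂ŷ = -1.2

∂L/∂ŷ = 2(ŷ - y) = 2(1.0 - 1.6) = 2(-0.6) = -1.2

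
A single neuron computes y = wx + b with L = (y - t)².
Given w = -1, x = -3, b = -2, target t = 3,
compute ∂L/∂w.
∂L/∂w = 12

y = wx + b = (-1)(-3) + -2 = 1
∂L/∂y = 2(y - t) = 2(1 - 3) = -4
∂y/∂w = x = -3
∂L/∂w = ∂L/∂y · ∂y/∂w = -4 × -3 = 12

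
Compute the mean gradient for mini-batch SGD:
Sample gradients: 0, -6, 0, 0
Average gradient = -1.5

Average = (1/4)(0 + -6 + 0 + 0) = -6/4 = -1.5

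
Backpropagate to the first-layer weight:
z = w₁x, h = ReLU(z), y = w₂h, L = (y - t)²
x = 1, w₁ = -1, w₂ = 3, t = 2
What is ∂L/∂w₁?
∂L/∂w₁ = 0

Forward pass:
z = w₁x = -1×1 = -1
h = ReLU(-1) = 0
y = w₂h = 3×0 = 0

Backward pass:
∂L/∂y = 2(y - t) = 2(0 - 2) = -4
∂y/∂h = w₂ = 3
∂h/∂z = 0 (ReLU derivative)
∂z/∂w₁ = x = 1

∂L/∂w₁ = -4 × 3 × 0 × 1 = 0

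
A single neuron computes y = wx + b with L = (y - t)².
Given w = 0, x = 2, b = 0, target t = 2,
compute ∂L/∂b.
∂L/∂b = -4

y = wx + b = (0)(2) + 0 = 0
∂L/∂y = 2(y - t) = 2(0 - 2) = -4
∂y/∂b = 1
∂L/∂b = ∂L/∂y · ∂y/∂b = -4 × 1 = -4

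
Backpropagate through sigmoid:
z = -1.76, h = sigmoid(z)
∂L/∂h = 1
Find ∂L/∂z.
∂L/∂z = 0.1252

σ(-1.76) = 0.1468
σ'(-1.76) = σ(-1.76)(1 - σ(-1.76)) = 0.1468 × 0.8532 = 0.1252
∂L/∂z = ∂L/∂h · σ'(z) = 1 × 0.1252 = 0.1252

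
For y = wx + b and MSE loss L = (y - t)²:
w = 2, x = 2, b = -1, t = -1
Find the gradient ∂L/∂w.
∂L/∂w = 16

y = wx + b = (2)(2) + -1 = 3
∂L/∂y = 2(y - t) = 2(3 - -1) = 8
∂y/∂w = x = 2
∂L/∂w = ∂L/∂y · ∂y/∂w = 8 × 2 = 16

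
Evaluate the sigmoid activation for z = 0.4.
0.5987

sigmoid(0.4) = 1/(1 + e^(-0.4)) = 1/(1 + 0.6703) = 0.5987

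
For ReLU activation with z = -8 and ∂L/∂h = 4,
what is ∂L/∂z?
∂L/∂z = 0

h = ReLU(-8) = 0
Since z < 0: ∂h/∂z = 0
∂L/∂z = ∂L/∂h · ∂h/∂z = 4 × 0 = 0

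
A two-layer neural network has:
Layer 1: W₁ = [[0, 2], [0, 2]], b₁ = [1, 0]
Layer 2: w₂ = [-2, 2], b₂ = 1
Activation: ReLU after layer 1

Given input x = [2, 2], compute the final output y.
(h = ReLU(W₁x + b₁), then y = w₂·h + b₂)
y = -1

Layer 1 pre-activation: z₁ = [5, 4]
After ReLU: h = [5, 4]
Layer 2 output: y = -2×5 + 2×4 + 1 = -1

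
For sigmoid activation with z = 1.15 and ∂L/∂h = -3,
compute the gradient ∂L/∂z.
∂L/∂z = -0.548

σ(1.15) = 0.7595
σ'(1.15) = σ(1.15)(1 - σ(1.15)) = 0.7595 × 0.2405 = 0.1827
∂L/∂z = ∂L/∂h · σ'(z) = -3 × 0.1827 = -0.548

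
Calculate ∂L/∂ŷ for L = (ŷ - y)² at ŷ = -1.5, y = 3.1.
∂L/∂ŷ = -9.2

∂L/∂ŷ = 2(ŷ - y) = 2(-1.5 - 3.1) = 2(-4.6) = -9.2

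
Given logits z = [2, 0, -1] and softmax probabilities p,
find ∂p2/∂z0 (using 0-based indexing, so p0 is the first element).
∂p2/∂z0 = -0.03545

p = softmax(z) = [0.8438, 0.1142, 0.04201]
p2 = 0.04201, p0 = 0.8438

∂p2/∂z0 = -p2 × p0 = -0.04201 × 0.8438 = -0.03545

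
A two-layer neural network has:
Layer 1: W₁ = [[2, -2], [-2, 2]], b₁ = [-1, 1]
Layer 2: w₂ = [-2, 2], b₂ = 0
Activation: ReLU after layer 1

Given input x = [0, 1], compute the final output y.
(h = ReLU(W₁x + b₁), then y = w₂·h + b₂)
y = 6

Layer 1 pre-activation: z₁ = [-3, 3]
After ReLU: h = [0, 3]
Layer 2 output: y = -2×0 + 2×3 + 0 = 6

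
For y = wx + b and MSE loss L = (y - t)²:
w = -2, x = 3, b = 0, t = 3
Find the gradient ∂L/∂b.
∂L/∂b = -18

y = wx + b = (-2)(3) + 0 = -6
∂L/∂y = 2(y - t) = 2(-6 - 3) = -18
∂y/∂b = 1
∂L/∂b = ∂L/∂y · ∂y/∂b = -18 × 1 = -18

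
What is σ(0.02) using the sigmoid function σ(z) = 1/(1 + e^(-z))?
0.505

sigmoid(0.02) = 1/(1 + e^(-0.02)) = 1/(1 + 0.9802) = 0.505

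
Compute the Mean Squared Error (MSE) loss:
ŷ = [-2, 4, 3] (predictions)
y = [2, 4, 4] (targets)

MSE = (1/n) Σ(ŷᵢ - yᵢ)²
MSE = 5.667

MSE = (1/3)((-2-2)² + (4-4)² + (3-4)²) = (1/3)(16 + 0 + 1) = 5.667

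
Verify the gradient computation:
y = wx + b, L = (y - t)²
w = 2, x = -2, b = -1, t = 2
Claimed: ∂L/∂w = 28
Correct

y = (2)(-2) + -1 = -5
∂L/∂y = 2(y - t) = 2(-5 - 2) = -14
∂y/∂w = x = -2
∂L/∂w = -14 × -2 = 28

Claimed value: 28
Correct: The correct gradient is 28.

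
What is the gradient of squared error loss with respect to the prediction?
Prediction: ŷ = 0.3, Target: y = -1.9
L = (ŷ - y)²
∂L/∂ŷ = 4.4

∂L/∂ŷ = 2(ŷ - y) = 2(0.3 - -1.9) = 2(2.2) = 4.4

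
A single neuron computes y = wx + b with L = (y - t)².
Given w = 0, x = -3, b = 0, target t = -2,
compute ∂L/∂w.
∂L/∂w = -12

y = wx + b = (0)(-3) + 0 = 0
∂L/∂y = 2(y - t) = 2(0 - -2) = 4
∂y/∂w = x = -3
∂L/∂w = ∂L/∂y · ∂y/∂w = 4 × -3 = -12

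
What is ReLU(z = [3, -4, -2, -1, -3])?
h = [3, 0, 0, 0, 0]

ReLU applied element-wise: max(0,3)=3, max(0,-4)=0, max(0,-2)=0, max(0,-1)=0, max(0,-3)=0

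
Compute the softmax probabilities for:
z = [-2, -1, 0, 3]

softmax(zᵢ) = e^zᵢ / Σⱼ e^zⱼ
p = [0.0063, 0.017, 0.0463, 0.9304]

exp(z) = [0.1353, 0.3679, 1, 20.09]
Sum = 21.59
p = [0.0063, 0.017, 0.0463, 0.9304]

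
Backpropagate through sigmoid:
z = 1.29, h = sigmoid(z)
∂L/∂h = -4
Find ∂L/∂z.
∂L/∂z = -0.677

σ(1.29) = 0.7841
σ'(1.29) = σ(1.29)(1 - σ(1.29)) = 0.7841 × 0.2159 = 0.1693
∂L/∂z = ∂L/∂h · σ'(z) = -4 × 0.1693 = -0.677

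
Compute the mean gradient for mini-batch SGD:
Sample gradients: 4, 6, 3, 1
Average gradient = 3.5

Average = (1/4)(4 + 6 + 3 + 1) = 14/4 = 3.5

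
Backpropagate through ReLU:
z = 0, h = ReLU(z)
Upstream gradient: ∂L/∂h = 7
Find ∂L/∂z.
∂L/∂z = 0

h = ReLU(0) = 0
At z = 0: ∂h/∂z = 0 (by convention)
∂L/∂z = ∂L/∂h · ∂h/∂z = 7 × 0 = 0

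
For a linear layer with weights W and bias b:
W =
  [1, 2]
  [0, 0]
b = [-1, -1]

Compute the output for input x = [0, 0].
y = [-1, -1]

Wx = [1×0 + 2×0, 0×0 + 0×0]
   = [0, 0]
y = Wx + b = [0 + -1, 0 + -1] = [-1, -1]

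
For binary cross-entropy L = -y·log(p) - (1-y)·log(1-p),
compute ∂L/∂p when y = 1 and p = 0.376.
∂L/∂p = -2.66

∂L/∂p = -y/p + (1-y)/(1-p) = -1/0.376 + 0 = -2.66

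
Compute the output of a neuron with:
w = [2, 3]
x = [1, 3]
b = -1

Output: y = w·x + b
y = 10

y = (2)(1) + (3)(3) + -1 = 10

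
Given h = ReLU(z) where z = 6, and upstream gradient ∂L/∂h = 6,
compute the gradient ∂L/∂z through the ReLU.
∂L/∂z = 6

h = ReLU(6) = 6
Since z > 0: ∂h/∂z = 1
∂L/∂z = ∂L/∂h · ∂h/∂z = 6 × 1 = 6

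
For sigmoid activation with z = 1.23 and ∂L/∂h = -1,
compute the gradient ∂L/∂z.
∂L/∂z = -0.175

σ(1.23) = 0.7738
σ'(1.23) = σ(1.23)(1 - σ(1.23)) = 0.7738 × 0.2262 = 0.175
∂L/∂z = ∂L/∂h · σ'(z) = -1 × 0.175 = -0.175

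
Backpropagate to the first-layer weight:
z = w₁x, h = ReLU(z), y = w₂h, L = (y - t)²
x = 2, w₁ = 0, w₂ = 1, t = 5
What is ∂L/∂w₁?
∂L/∂w₁ = 0

Forward pass:
z = w₁x = 0×2 = 0
h = ReLU(0) = 0
y = w₂h = 1×0 = 0

Backward pass:
∂L/∂y = 2(y - t) = 2(0 - 5) = -10
∂y/∂h = w₂ = 1
∂h/∂z = 0 (ReLU derivative)
∂z/∂w₁ = x = 2

∂L/∂w₁ = -10 × 1 × 0 × 2 = 0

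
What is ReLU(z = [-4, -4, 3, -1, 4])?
h = [0, 0, 3, 0, 4]

ReLU applied element-wise: max(0,-4)=0, max(0,-4)=0, max(0,3)=3, max(0,-1)=0, max(0,4)=4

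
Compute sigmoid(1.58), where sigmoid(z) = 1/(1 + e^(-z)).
0.8292

sigmoid(1.58) = 1/(1 + e^(-1.58)) = 1/(1 + 0.206) = 0.8292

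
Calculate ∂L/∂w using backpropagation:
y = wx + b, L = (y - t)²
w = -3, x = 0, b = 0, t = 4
∂L/∂w = 0

y = wx + b = (-3)(0) + 0 = 0
∂L/∂y = 2(y - t) = 2(0 - 4) = -8
∂y/∂w = x = 0
∂L/∂w = ∂L/∂y · ∂y/∂w = -8 × 0 = 0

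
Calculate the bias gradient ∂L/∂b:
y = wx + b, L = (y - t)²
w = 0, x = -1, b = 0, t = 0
∂L/∂b = 0

y = wx + b = (0)(-1) + 0 = 0
∂L/∂y = 2(y - t) = 2(0 - 0) = 0
∂y/∂b = 1
∂L/∂b = ∂L/∂y · ∂y/∂b = 0 × 1 = 0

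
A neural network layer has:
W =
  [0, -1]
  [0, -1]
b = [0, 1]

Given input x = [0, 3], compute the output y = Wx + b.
y = [-3, -2]

Wx = [0×0 + -1×3, 0×0 + -1×3]
   = [-3, -3]
y = Wx + b = [-3 + 0, -3 + 1] = [-3, -2]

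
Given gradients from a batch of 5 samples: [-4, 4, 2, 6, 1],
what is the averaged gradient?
Average gradient = 1.8

Average = (1/5)(-4 + 4 + 2 + 6 + 1) = 9/5 = 1.8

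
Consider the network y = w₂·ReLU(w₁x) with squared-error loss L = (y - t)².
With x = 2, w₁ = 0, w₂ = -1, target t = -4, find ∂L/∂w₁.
∂L/∂w₁ = 0

Forward pass:
z = w₁x = 0×2 = 0
h = ReLU(0) = 0
y = w₂h = -1×0 = 0

Backward pass:
∂L/∂y = 2(y - t) = 2(0 - -4) = 8
∂y/∂h = w₂ = -1
∂h/∂z = 0 (ReLU derivative)
∂z/∂w₁ = x = 2

∂L/∂w₁ = 8 × -1 × 0 × 2 = 0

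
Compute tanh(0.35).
0.3364

tanh(0.35) = (e^(0.35) - e^(-0.35))/(e^(0.35) + e^(-0.35)) = 0.3364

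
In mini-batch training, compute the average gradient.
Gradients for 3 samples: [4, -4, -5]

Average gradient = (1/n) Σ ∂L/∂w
Average gradient = -1.667

Average = (1/3)(4 + -4 + -5) = -5/3 = -1.667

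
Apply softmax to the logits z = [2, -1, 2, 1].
p = [0.4136, 0.0206, 0.4136, 0.1522]

exp(z) = [7.389, 0.3679, 7.389, 2.718]
Sum = 17.86
p = [0.4136, 0.0206, 0.4136, 0.1522]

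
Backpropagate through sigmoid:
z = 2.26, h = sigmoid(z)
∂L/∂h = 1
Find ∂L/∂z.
∂L/∂z = 0.08556

σ(2.26) = 0.9055
σ'(2.26) = σ(2.26)(1 - σ(2.26)) = 0.9055 × 0.09449 = 0.08556
∂L/∂z = ∂L/∂h · σ'(z) = 1 × 0.08556 = 0.08556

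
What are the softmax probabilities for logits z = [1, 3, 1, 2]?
p = [0.0826, 0.6103, 0.0826, 0.2245]

exp(z) = [2.718, 20.09, 2.718, 7.389]
Sum = 32.91
p = [0.0826, 0.6103, 0.0826, 0.2245]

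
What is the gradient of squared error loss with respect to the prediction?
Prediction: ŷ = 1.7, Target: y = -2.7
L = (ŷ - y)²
∂L/∂ŷ = 8.8

∂L/∂ŷ = 2(ŷ - y) = 2(1.7 - -2.7) = 2(4.4) = 8.8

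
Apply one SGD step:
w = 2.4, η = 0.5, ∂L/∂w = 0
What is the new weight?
w_new = 2.4

w_new = w - η·∂L/∂w = 2.4 - 0.5×(0) = 2.4 - (0) = 2.4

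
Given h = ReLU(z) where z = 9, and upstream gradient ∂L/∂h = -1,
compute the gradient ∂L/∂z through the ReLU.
∂L/∂z = -1

h = ReLU(9) = 9
Since z > 0: ∂h/∂z = 1
∂L/∂z = ∂L/∂h · ∂h/∂z = -1 × 1 = -1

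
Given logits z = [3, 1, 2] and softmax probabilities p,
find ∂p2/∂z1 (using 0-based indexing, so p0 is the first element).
∂p2/∂z1 = -0.02203

p = softmax(z) = [0.6652, 0.09003, 0.2447]
p2 = 0.2447, p1 = 0.09003

∂p2/∂z1 = -p2 × p1 = -0.2447 × 0.09003 = -0.02203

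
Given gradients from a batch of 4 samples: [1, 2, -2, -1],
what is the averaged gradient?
Average gradient = 0

Average = (1/4)(1 + 2 + -2 + -1) = 0/4 = 0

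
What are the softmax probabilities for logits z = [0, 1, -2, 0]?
p = [0.206, 0.5601, 0.0279, 0.206]

exp(z) = [1, 2.718, 0.1353, 1]
Sum = 4.854
p = [0.206, 0.5601, 0.0279, 0.206]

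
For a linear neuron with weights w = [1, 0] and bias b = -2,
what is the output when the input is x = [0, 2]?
y = -2

y = (1)(0) + (0)(2) + -2 = -2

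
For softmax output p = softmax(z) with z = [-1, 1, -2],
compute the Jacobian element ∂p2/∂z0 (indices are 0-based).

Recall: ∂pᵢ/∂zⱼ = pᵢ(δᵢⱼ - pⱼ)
∂p2/∂z0 = -0.004797

p = softmax(z) = [0.1142, 0.8438, 0.04201]
p2 = 0.04201, p0 = 0.1142

∂p2/∂z0 = -p2 × p0 = -0.04201 × 0.1142 = -0.004797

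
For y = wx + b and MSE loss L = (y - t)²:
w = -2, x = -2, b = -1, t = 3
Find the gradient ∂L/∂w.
∂L/∂w = 0

y = wx + b = (-2)(-2) + -1 = 3
∂L/∂y = 2(y - t) = 2(3 - 3) = 0
∂y/∂w = x = -2
∂L/∂w = ∂L/∂y · ∂y/∂w = 0 × -2 = 0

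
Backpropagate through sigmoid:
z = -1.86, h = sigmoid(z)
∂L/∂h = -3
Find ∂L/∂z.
∂L/∂z = -0.3497

σ(-1.86) = 0.1347
σ'(-1.86) = σ(-1.86)(1 - σ(-1.86)) = 0.1347 × 0.8653 = 0.1166
∂L/∂z = ∂L/∂h · σ'(z) = -3 × 0.1166 = -0.3497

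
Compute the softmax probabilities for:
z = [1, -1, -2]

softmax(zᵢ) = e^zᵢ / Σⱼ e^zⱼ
p = [0.8438, 0.1142, 0.042]

exp(z) = [2.718, 0.3679, 0.1353]
Sum = 3.221
p = [0.8438, 0.1142, 0.042]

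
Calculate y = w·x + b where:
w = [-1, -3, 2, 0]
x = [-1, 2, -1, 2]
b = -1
y = -8

y = (-1)(-1) + (-3)(2) + (2)(-1) + (0)(2) + -1 = -8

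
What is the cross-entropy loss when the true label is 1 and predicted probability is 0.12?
L = 2.12

L = -1·log(0.12) - 0·log(0.88) = -log(0.12) = 2.12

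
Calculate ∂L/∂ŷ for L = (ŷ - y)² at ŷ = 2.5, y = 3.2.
∂L/∂ŷ = -1.4

∂L/∂ŷ = 2(ŷ - y) = 2(2.5 - 3.2) = 2(-0.7) = -1.4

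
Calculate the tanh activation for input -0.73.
-0.6231

tanh(-0.73) = (e^(-0.73) - e^(0.73))/(e^(-0.73) + e^(0.73)) = -0.6231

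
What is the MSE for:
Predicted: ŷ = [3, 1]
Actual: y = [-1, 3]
MSE = 10

MSE = (1/2)((3--1)² + (1-3)²) = (1/2)(16 + 4) = 10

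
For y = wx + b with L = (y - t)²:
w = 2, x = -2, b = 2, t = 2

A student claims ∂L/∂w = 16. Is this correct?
Correct

y = (2)(-2) + 2 = -2
∂L/∂y = 2(y - t) = 2(-2 - 2) = -8
∂y/∂w = x = -2
∂L/∂w = -8 × -2 = 16

Claimed value: 16
Correct: The correct gradient is 16.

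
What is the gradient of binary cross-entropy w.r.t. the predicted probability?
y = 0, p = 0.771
∂L/∂p = 4.367

∂L/∂p = -y/p + (1-y)/(1-p) = 0 + 1/0.229 = 4.367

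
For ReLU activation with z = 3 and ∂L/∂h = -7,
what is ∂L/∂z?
∂L/∂z = -7

h = ReLU(3) = 3
Since z > 0: ∂h/∂z = 1
∂L/∂z = ∂L/∂h · ∂h/∂z = -7 × 1 = -7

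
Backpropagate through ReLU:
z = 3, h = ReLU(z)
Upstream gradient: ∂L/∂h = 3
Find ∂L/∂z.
∂L/∂z = 3

h = ReLU(3) = 3
Since z > 0: ∂h/∂z = 1
∂L/∂z = ∂L/∂h · ∂h/∂z = 3 × 1 = 3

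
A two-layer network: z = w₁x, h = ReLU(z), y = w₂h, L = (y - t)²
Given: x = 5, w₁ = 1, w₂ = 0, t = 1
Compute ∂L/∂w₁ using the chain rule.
∂L/∂w₁ = 0

Forward pass:
z = w₁x = 1×5 = 5
h = ReLU(5) = 5
y = w₂h = 0×5 = 0

Backward pass:
∂L/∂y = 2(y - t) = 2(0 - 1) = -2
∂y/∂h = w₂ = 0
∂h/∂z = 1 (ReLU derivative)
∂z/∂w₁ = x = 5

∂L/∂w₁ = -2 × 0 × 1 × 5 = 0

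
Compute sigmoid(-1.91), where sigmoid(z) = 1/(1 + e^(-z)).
0.129

sigmoid(-1.91) = 1/(1 + e^(1.91)) = 1/(1 + 6.753) = 0.129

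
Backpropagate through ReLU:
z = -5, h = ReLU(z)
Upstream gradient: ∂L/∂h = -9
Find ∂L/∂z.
∂L/∂z = 0

h = ReLU(-5) = 0
Since z < 0: ∂h/∂z = 0
∂L/∂z = ∂L/∂h · ∂h/∂z = -9 × 0 = 0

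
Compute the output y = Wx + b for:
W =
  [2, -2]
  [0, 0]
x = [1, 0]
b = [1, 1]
y = [3, 1]

Wx = [2×1 + -2×0, 0×1 + 0×0]
   = [2, 0]
y = Wx + b = [2 + 1, 0 + 1] = [3, 1]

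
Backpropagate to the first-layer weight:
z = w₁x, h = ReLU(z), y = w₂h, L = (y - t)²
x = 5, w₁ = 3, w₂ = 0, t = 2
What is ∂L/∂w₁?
∂L/∂w₁ = 0

Forward pass:
z = w₁x = 3×5 = 15
h = ReLU(15) = 15
y = w₂h = 0×15 = 0

Backward pass:
∂L/∂y = 2(y - t) = 2(0 - 2) = -4
∂y/∂h = w₂ = 0
∂h/∂z = 1 (ReLU derivative)
∂z/∂w₁ = x = 5

∂L/∂w₁ = -4 × 0 × 1 × 5 = 0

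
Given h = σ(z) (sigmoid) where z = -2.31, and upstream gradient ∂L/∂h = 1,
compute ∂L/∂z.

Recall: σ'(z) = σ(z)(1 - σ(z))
∂L/∂z = 0.08214

σ(-2.31) = 0.0903
σ'(-2.31) = σ(-2.31)(1 - σ(-2.31)) = 0.0903 × 0.9097 = 0.08214
∂L/∂z = ∂L/∂h · σ'(z) = 1 × 0.08214 = 0.08214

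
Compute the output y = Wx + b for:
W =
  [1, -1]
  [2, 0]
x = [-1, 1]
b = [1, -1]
y = [-1, -3]

Wx = [1×-1 + -1×1, 2×-1 + 0×1]
   = [-2, -2]
y = Wx + b = [-2 + 1, -2 + -1] = [-1, -3]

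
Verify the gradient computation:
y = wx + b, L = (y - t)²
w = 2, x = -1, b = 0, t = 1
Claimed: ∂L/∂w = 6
Correct

y = (2)(-1) + 0 = -2
∂L/∂y = 2(y - t) = 2(-2 - 1) = -6
∂y/∂w = x = -1
∂L/∂w = -6 × -1 = 6

Claimed value: 6
Correct: The correct gradient is 6.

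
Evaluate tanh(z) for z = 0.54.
0.493

tanh(0.54) = (e^(0.54) - e^(-0.54))/(e^(0.54) + e^(-0.54)) = 0.493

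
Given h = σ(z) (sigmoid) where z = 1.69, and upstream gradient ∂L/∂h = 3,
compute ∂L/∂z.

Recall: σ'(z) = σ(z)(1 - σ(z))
∂L/∂z = 0.3945

σ(1.69) = 0.8442
σ'(1.69) = σ(1.69)(1 - σ(1.69)) = 0.8442 × 0.1558 = 0.1315
∂L/∂z = ∂L/∂h · σ'(z) = 3 × 0.1315 = 0.3945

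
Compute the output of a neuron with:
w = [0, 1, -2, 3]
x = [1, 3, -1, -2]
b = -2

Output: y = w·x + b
y = -3

y = (0)(1) + (1)(3) + (-2)(-1) + (3)(-2) + -2 = -3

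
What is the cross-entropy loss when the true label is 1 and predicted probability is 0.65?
L = 0.4308

L = -1·log(0.65) - 0·log(0.35) = -log(0.65) = 0.4308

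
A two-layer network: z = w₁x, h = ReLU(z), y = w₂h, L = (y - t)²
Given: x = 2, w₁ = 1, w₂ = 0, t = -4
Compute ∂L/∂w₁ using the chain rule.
∂L/∂w₁ = 0

Forward pass:
z = w₁x = 1×2 = 2
h = ReLU(2) = 2
y = w₂h = 0×2 = 0

Backward pass:
∂L/∂y = 2(y - t) = 2(0 - -4) = 8
∂y/∂h = w₂ = 0
∂h/∂z = 1 (ReLU derivative)
∂z/∂w₁ = x = 2

∂L/∂w₁ = 8 × 0 × 1 × 2 = 0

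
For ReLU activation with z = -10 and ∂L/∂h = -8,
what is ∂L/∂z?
∂L/∂z = 0

h = ReLU(-10) = 0
Since z < 0: ∂h/∂z = 0
∂L/∂z = ∂L/∂h · ∂h/∂z = -8 × 0 = 0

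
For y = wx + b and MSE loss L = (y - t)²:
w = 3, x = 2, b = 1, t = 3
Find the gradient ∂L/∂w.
∂L/∂w = 16

y = wx + b = (3)(2) + 1 = 7
∂L/∂y = 2(y - t) = 2(7 - 3) = 8
∂y/∂w = x = 2
∂L/∂w = ∂L/∂y · ∂y/∂w = 8 × 2 = 16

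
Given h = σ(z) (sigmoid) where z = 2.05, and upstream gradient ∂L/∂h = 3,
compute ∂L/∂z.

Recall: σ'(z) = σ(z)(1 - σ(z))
∂L/∂z = 0.3031

σ(2.05) = 0.8859
σ'(2.05) = σ(2.05)(1 - σ(2.05)) = 0.8859 × 0.1141 = 0.101
∂L/∂z = ∂L/∂h · σ'(z) = 3 × 0.101 = 0.3031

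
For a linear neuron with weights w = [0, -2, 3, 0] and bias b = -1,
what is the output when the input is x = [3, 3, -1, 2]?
y = -10

y = (0)(3) + (-2)(3) + (3)(-1) + (0)(2) + -1 = -10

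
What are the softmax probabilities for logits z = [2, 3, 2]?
p = [0.2119, 0.5761, 0.2119]

exp(z) = [7.389, 20.09, 7.389]
Sum = 34.86
p = [0.2119, 0.5761, 0.2119]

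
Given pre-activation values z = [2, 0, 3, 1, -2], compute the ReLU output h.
h = [2, 0, 3, 1, 0]

ReLU applied element-wise: max(0,2)=2, max(0,0)=0, max(0,3)=3, max(0,1)=1, max(0,-2)=0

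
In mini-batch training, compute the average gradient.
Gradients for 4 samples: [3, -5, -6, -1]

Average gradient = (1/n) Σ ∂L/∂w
Average gradient = -2.25

Average = (1/4)(3 + -5 + -6 + -1) = -9/4 = -2.25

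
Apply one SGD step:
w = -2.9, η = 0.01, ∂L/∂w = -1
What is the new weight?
w_new = -2.89

w_new = w - η·∂L/∂w = -2.9 - 0.01×(-1) = -2.9 - (-0.01) = -2.89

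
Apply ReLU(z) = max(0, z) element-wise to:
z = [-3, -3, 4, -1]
h = [0, 0, 4, 0]

ReLU applied element-wise: max(0,-3)=0, max(0,-3)=0, max(0,4)=4, max(0,-1)=0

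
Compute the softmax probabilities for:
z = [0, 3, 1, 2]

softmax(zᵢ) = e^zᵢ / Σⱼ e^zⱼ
p = [0.0321, 0.6439, 0.0871, 0.2369]

exp(z) = [1, 20.09, 2.718, 7.389]
Sum = 31.19
p = [0.0321, 0.6439, 0.0871, 0.2369]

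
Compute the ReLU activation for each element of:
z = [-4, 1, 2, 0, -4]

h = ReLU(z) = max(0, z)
h = [0, 1, 2, 0, 0]

ReLU applied element-wise: max(0,-4)=0, max(0,1)=1, max(0,2)=2, max(0,0)=0, max(0,-4)=0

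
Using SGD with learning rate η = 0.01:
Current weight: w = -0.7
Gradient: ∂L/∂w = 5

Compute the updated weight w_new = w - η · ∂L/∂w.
w_new = -0.75

w_new = w - η·∂L/∂w = -0.7 - 0.01×(5) = -0.7 - (0.05) = -0.75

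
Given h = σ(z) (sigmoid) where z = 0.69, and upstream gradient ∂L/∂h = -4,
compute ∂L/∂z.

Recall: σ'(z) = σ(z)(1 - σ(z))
∂L/∂z = -0.8898

σ(0.69) = 0.666
σ'(0.69) = σ(0.69)(1 - σ(0.69)) = 0.666 × 0.334 = 0.2225
∂L/∂z = ∂L/∂h · σ'(z) = -4 × 0.2225 = -0.8898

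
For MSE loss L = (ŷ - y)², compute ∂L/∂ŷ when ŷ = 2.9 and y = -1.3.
∂L/∂ŷ = 8.4

∂L/∂ŷ = 2(ŷ - y) = 2(2.9 - -1.3) = 2(4.2) = 8.4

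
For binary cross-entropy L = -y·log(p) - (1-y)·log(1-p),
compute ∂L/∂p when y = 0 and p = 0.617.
∂L/∂p = 2.611

∂L/∂p = -y/p + (1-y)/(1-p) = 0 + 1/0.383 = 2.611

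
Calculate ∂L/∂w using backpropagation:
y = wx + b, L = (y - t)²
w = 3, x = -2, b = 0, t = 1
∂L/∂w = 28

y = wx + b = (3)(-2) + 0 = -6
∂L/∂y = 2(y - t) = 2(-6 - 1) = -14
∂y/∂w = x = -2
∂L/∂w = ∂L/∂y · ∂y/∂w = -14 × -2 = 28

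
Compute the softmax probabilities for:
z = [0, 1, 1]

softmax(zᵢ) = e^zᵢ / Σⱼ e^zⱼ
p = [0.1554, 0.4223, 0.4223]

exp(z) = [1, 2.718, 2.718]
Sum = 6.437
p = [0.1554, 0.4223, 0.4223]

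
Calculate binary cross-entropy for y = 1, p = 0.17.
L = 1.772

L = -1·log(0.17) - 0·log(0.83) = -log(0.17) = 1.772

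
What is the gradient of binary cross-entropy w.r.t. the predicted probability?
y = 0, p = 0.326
∂L/∂p = 1.484

∂L/∂p = -y/p + (1-y)/(1-p) = 0 + 1/0.674 = 1.484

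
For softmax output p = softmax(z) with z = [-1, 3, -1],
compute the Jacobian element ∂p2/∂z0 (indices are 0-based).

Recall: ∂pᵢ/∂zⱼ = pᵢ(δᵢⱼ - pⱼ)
∂p2/∂z0 = -0.0003122

p = softmax(z) = [0.01767, 0.9647, 0.01767]
p2 = 0.01767, p0 = 0.01767

∂p2/∂z0 = -p2 × p0 = -0.01767 × 0.01767 = -0.0003122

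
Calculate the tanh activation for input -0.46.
-0.4301

tanh(-0.46) = (e^(-0.46) - e^(0.46))/(e^(-0.46) + e^(0.46)) = -0.4301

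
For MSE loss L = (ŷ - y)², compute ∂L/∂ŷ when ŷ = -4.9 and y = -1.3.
∂L/∂ŷ = -7.2

∂L/∂ŷ = 2(ŷ - y) = 2(-4.9 - -1.3) = 2(-3.6) = -7.2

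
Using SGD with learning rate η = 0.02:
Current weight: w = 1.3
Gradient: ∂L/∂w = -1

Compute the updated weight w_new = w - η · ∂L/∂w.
w_new = 1.32

w_new = w - η·∂L/∂w = 1.3 - 0.02×(-1) = 1.3 - (-0.02) = 1.32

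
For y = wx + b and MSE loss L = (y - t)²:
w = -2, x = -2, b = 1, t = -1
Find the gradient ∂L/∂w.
∂L/∂w = -24

y = wx + b = (-2)(-2) + 1 = 5
∂L/∂y = 2(y - t) = 2(5 - -1) = 12
∂y/∂w = x = -2
∂L/∂w = ∂L/∂y · ∂y/∂w = 12 × -2 = -24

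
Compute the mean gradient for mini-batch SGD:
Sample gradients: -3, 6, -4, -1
Average gradient = -0.5

Average = (1/4)(-3 + 6 + -4 + -1) = -2/4 = -0.5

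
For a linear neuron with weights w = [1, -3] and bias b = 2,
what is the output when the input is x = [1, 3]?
y = -6

y = (1)(1) + (-3)(3) + 2 = -6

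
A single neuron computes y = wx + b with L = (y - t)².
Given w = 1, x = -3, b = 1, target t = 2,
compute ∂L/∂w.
∂L/∂w = 24

y = wx + b = (1)(-3) + 1 = -2
∂L/∂y = 2(y - t) = 2(-2 - 2) = -8
∂y/∂w = x = -3
∂L/∂w = ∂L/∂y · ∂y/∂w = -8 × -3 = 24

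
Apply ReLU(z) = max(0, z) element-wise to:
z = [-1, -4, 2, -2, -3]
h = [0, 0, 2, 0, 0]

ReLU applied element-wise: max(0,-1)=0, max(0,-4)=0, max(0,2)=2, max(0,-2)=0, max(0,-3)=0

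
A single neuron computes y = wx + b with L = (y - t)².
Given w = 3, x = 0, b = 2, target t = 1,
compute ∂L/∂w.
∂L/∂w = 0

y = wx + b = (3)(0) + 2 = 2
∂L/∂y = 2(y - t) = 2(2 - 1) = 2
∂y/∂w = x = 0
∂L/∂w = ∂L/∂y · ∂y/∂w = 2 × 0 = 0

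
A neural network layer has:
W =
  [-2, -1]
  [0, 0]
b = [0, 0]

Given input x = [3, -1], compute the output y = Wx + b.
y = [-5, 0]

Wx = [-2×3 + -1×-1, 0×3 + 0×-1]
   = [-5, 0]
y = Wx + b = [-5 + 0, 0 + 0] = [-5, 0]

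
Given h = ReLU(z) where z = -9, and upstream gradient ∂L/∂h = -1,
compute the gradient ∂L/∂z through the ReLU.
∂L/∂z = 0

h = ReLU(-9) = 0
Since z < 0: ∂h/∂z = 0
∂L/∂z = ∂L/∂h · ∂h/∂z = -1 × 0 = 0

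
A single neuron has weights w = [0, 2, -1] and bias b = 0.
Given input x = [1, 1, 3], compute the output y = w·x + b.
y = -1

y = (0)(1) + (2)(1) + (-1)(3) + 0 = -1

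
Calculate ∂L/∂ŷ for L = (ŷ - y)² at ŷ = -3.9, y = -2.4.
∂L/∂ŷ = -3.0

∂L/∂ŷ = 2(ŷ - y) = 2(-3.9 - -2.4) = 2(-1.5) = -3.0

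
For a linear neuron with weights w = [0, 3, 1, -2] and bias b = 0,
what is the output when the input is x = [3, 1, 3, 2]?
y = 2

y = (0)(3) + (3)(1) + (1)(3) + (-2)(2) + 0 = 2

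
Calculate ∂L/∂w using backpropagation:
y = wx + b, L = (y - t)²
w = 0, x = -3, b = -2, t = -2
∂L/∂w = 0

y = wx + b = (0)(-3) + -2 = -2
∂L/∂y = 2(y - t) = 2(-2 - -2) = 0
∂y/∂w = x = -3
∂L/∂w = ∂L/∂y · ∂y/∂w = 0 × -3 = 0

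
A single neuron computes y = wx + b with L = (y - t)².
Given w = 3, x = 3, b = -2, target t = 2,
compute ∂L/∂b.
∂L/∂b = 10

y = wx + b = (3)(3) + -2 = 7
∂L/∂y = 2(y - t) = 2(7 - 2) = 10
∂y/∂b = 1
∂L/∂b = ∂L/∂y · ∂y/∂b = 10 × 1 = 10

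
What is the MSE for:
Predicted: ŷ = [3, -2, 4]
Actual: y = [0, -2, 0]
MSE = 8.333

MSE = (1/3)((3-0)² + (-2--2)² + (4-0)²) = (1/3)(9 + 0 + 16) = 8.333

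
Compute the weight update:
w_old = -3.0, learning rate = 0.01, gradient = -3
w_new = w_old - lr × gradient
w_new = -2.97

w_new = w - η·∂L/∂w = -3.0 - 0.01×(-3) = -3.0 - (-0.03) = -2.97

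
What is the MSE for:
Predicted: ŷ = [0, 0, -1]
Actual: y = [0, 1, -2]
MSE = 0.6667

MSE = (1/3)((0-0)² + (0-1)² + (-1--2)²) = (1/3)(0 + 1 + 1) = 0.6667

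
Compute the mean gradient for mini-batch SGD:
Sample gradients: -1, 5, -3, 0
Average gradient = 0.25

Average = (1/4)(-1 + 5 + -3 + 0) = 1/4 = 0.25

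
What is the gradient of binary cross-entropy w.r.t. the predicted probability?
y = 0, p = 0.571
∂L/∂p = 2.331

∂L/∂p = -y/p + (1-y)/(1-p) = 0 + 1/0.429 = 2.331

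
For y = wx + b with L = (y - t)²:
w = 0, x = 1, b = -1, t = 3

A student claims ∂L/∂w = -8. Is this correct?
Correct

y = (0)(1) + -1 = -1
∂L/∂y = 2(y - t) = 2(-1 - 3) = -8
∂y/∂w = x = 1
∂L/∂w = -8 × 1 = -8

Claimed value: -8
Correct: The correct gradient is -8.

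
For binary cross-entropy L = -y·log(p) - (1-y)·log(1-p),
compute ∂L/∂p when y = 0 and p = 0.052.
∂L/∂p = 1.055

∂L/∂p = -y/p + (1-y)/(1-p) = 0 + 1/0.948 = 1.055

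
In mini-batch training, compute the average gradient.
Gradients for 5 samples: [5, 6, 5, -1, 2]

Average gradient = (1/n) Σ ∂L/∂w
Average gradient = 3.4

Average = (1/5)(5 + 6 + 5 + -1 + 2) = 17/5 = 3.4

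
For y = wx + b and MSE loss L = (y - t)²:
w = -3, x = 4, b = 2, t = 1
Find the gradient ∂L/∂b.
∂L/∂b = -22

y = wx + b = (-3)(4) + 2 = -10
∂L/∂y = 2(y - t) = 2(-10 - 1) = -22
∂y/∂b = 1
∂L/∂b = ∂L/∂y · ∂y/∂b = -22 × 1 = -22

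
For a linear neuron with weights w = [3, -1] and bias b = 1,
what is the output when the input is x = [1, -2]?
y = 6

y = (3)(1) + (-1)(-2) + 1 = 6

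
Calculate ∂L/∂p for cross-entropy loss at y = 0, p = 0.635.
∂L/∂p = 2.74

∂L/∂p = -y/p + (1-y)/(1-p) = 0 + 1/0.365 = 2.74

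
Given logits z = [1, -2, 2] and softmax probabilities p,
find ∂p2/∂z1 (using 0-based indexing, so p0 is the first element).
∂p2/∂z1 = -0.009532

p = softmax(z) = [0.2654, 0.01321, 0.7214]
p2 = 0.7214, p1 = 0.01321

∂p2/∂z1 = -p2 × p1 = -0.7214 × 0.01321 = -0.009532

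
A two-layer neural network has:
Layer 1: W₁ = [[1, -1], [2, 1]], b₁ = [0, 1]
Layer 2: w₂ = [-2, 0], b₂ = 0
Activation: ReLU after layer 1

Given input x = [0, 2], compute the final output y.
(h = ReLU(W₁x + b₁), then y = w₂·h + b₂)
y = 0

Layer 1 pre-activation: z₁ = [-2, 3]
After ReLU: h = [0, 3]
Layer 2 output: y = -2×0 + 0×3 + 0 = 0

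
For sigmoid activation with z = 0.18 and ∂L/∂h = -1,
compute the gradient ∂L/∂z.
∂L/∂z = -0.248

σ(0.18) = 0.5449
σ'(0.18) = σ(0.18)(1 - σ(0.18)) = 0.5449 × 0.4551 = 0.248
∂L/∂z = ∂L/∂h · σ'(z) = -1 × 0.248 = -0.248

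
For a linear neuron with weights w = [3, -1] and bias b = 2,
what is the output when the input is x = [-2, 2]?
y = -6

y = (3)(-2) + (-1)(2) + 2 = -6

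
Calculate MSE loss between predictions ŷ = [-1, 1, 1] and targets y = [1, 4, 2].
MSE = 4.667

MSE = (1/3)((-1-1)² + (1-4)² + (1-2)²) = (1/3)(4 + 9 + 1) = 4.667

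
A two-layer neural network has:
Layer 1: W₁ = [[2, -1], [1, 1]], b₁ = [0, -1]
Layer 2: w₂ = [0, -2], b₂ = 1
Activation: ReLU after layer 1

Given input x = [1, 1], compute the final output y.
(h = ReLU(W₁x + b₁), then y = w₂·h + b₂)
y = -1

Layer 1 pre-activation: z₁ = [1, 1]
After ReLU: h = [1, 1]
Layer 2 output: y = 0×1 + -2×1 + 1 = -1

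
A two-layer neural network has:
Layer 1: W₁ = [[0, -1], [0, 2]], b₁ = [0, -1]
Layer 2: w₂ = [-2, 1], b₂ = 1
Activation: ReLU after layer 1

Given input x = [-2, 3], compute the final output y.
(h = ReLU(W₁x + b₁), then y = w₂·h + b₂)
y = 6

Layer 1 pre-activation: z₁ = [-3, 5]
After ReLU: h = [0, 5]
Layer 2 output: y = -2×0 + 1×5 + 1 = 6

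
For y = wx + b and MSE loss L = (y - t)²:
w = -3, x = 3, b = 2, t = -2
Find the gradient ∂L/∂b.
∂L/∂b = -10

y = wx + b = (-3)(3) + 2 = -7
∂L/∂y = 2(y - t) = 2(-7 - -2) = -10
∂y/∂b = 1
∂L/∂b = ∂L/∂y · ∂y/∂b = -10 × 1 = -10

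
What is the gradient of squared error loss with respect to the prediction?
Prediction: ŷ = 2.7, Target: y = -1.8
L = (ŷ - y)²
∂L/∂ŷ = 9.0

∂L/∂ŷ = 2(ŷ - y) = 2(2.7 - -1.8) = 2(4.5) = 9.0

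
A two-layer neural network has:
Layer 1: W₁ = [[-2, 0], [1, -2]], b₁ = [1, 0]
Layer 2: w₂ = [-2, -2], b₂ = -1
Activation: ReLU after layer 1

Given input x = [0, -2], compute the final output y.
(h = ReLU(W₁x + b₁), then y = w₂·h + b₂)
y = -11

Layer 1 pre-activation: z₁ = [1, 4]
After ReLU: h = [1, 4]
Layer 2 output: y = -2×1 + -2×4 + -1 = -11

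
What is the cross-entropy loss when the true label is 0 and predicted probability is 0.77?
L = 1.47

L = -0·log(0.77) - 1·log(0.23) = -log(0.23) = 1.47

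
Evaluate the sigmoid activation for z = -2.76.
0.05952

sigmoid(-2.76) = 1/(1 + e^(2.76)) = 1/(1 + 15.8) = 0.05952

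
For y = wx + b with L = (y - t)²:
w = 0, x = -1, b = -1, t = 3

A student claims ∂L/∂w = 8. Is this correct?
Correct

y = (0)(-1) + -1 = -1
∂L/∂y = 2(y - t) = 2(-1 - 3) = -8
∂y/∂w = x = -1
∂L/∂w = -8 × -1 = 8

Claimed value: 8
Correct: The correct gradient is 8.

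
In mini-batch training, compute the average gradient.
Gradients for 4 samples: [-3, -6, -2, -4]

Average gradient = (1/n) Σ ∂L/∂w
Average gradient = -3.75

Average = (1/4)(-3 + -6 + -2 + -4) = -15/4 = -3.75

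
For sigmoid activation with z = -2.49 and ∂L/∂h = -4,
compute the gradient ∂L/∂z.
∂L/∂z = -0.2828

σ(-2.49) = 0.07656
σ'(-2.49) = σ(-2.49)(1 - σ(-2.49)) = 0.07656 × 0.9234 = 0.0707
∂L/∂z = ∂L/∂h · σ'(z) = -4 × 0.0707 = -0.2828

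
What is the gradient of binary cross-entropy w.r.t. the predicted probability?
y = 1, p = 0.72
∂L/∂p = -1.389

∂L/∂p = -y/p + (1-y)/(1-p) = -1/0.72 + 0 = -1.389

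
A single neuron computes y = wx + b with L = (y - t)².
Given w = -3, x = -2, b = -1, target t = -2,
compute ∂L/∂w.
∂L/∂w = -28

y = wx + b = (-3)(-2) + -1 = 5
∂L/∂y = 2(y - t) = 2(5 - -2) = 14
∂y/∂w = x = -2
∂L/∂w = ∂L/∂y · ∂y/∂w = 14 × -2 = -28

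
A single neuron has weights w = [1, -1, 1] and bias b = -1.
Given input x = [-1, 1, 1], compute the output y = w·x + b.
y = -2

y = (1)(-1) + (-1)(1) + (1)(1) + -1 = -2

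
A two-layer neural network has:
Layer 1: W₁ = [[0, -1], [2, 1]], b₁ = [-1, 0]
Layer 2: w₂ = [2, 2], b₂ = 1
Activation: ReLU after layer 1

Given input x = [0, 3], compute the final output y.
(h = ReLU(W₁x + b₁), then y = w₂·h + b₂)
y = 7

Layer 1 pre-activation: z₁ = [-4, 3]
After ReLU: h = [0, 3]
Layer 2 output: y = 2×0 + 2×3 + 1 = 7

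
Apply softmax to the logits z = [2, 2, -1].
p = [0.4879, 0.4879, 0.0243]

exp(z) = [7.389, 7.389, 0.3679]
Sum = 15.15
p = [0.4879, 0.4879, 0.0243]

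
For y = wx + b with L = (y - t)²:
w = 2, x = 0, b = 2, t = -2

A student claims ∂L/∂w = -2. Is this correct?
Incorrect

y = (2)(0) + 2 = 2
∂L/∂y = 2(y - t) = 2(2 - -2) = 8
∂y/∂w = x = 0
∂L/∂w = 8 × 0 = 0

Claimed value: -2
Incorrect: The correct gradient is 0.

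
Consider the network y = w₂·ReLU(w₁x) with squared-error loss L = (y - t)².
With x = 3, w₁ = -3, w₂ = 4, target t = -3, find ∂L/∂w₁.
∂L/∂w₁ = 0

Forward pass:
z = w₁x = -3×3 = -9
h = ReLU(-9) = 0
y = w₂h = 4×0 = 0

Backward pass:
∂L/∂y = 2(y - t) = 2(0 - -3) = 6
∂y/∂h = w₂ = 4
∂h/∂z = 0 (ReLU derivative)
∂z/∂w₁ = x = 3

∂L/∂w₁ = 6 × 4 × 0 × 3 = 0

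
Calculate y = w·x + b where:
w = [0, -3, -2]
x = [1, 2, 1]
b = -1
y = -9

y = (0)(1) + (-3)(2) + (-2)(1) + -1 = -9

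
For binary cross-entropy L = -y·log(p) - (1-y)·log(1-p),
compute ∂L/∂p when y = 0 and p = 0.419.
∂L/∂p = 1.721

∂L/∂p = -y/p + (1-y)/(1-p) = 0 + 1/0.581 = 1.721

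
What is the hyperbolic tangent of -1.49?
-0.9033

tanh(-1.49) = (e^(-1.49) - e^(1.49))/(e^(-1.49) + e^(1.49)) = -0.9033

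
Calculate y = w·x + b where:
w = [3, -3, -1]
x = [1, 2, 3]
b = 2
y = -4

y = (3)(1) + (-3)(2) + (-1)(3) + 2 = -4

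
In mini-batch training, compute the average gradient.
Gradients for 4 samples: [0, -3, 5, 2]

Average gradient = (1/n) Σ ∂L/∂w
Average gradient = 1

Average = (1/4)(0 + -3 + 5 + 2) = 4/4 = 1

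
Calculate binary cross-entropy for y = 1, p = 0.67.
L = 0.4005

L = -1·log(0.67) - 0·log(0.33) = -log(0.67) = 0.4005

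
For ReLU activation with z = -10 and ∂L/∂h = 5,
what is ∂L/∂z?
∂L/∂z = 0

h = ReLU(-10) = 0
Since z < 0: ∂h/∂z = 0
∂L/∂z = ∂L/∂h · ∂h/∂z = 5 × 0 = 0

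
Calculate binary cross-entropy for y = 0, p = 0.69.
L = 1.171

L = -0·log(0.69) - 1·log(0.31) = -log(0.31) = 1.171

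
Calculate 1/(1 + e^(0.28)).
0.4305

sigmoid(-0.28) = 1/(1 + e^(0.28)) = 1/(1 + 1.323) = 0.4305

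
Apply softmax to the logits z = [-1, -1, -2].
p = [0.4223, 0.4223, 0.1554]

exp(z) = [0.3679, 0.3679, 0.1353]
Sum = 0.8711
p = [0.4223, 0.4223, 0.1554]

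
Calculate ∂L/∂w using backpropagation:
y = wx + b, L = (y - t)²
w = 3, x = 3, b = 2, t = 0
∂L/∂w = 66

y = wx + b = (3)(3) + 2 = 11
∂L/∂y = 2(y - t) = 2(11 - 0) = 22
∂y/∂w = x = 3
∂L/∂w = ∂L/∂y · ∂y/∂w = 22 × 3 = 66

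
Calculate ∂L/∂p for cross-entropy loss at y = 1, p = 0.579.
∂L/∂p = -1.727

∂L/∂p = -y/p + (1-y)/(1-p) = -1/0.579 + 0 = -1.727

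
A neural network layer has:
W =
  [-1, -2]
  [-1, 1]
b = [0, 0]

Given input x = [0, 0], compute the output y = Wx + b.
y = [0, 0]

Wx = [-1×0 + -2×0, -1×0 + 1×0]
   = [0, 0]
y = Wx + b = [0 + 0, 0 + 0] = [0, 0]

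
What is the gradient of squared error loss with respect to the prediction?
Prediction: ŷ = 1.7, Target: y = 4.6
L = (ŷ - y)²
∂L/∂ŷ = -5.8

∂L/∂ŷ = 2(ŷ - y) = 2(1.7 - 4.6) = 2(-2.9) = -5.8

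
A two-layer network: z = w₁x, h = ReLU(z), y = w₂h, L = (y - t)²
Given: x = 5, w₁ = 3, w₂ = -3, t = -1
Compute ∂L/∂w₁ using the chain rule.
∂L/∂w₁ = 1320

Forward pass:
z = w₁x = 3×5 = 15
h = ReLU(15) = 15
y = w₂h = -3×15 = -45

Backward pass:
∂L/∂y = 2(y - t) = 2(-45 - -1) = -88
∂y/∂h = w₂ = -3
∂h/∂z = 1 (ReLU derivative)
∂z/∂w₁ = x = 5

∂L/∂w₁ = -88 × -3 × 1 × 5 = 1320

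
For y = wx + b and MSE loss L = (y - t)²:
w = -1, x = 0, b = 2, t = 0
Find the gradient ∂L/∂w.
∂L/∂w = 0

y = wx + b = (-1)(0) + 2 = 2
∂L/∂y = 2(y - t) = 2(2 - 0) = 4
∂y/∂w = x = 0
∂L/∂w = ∂L/∂y · ∂y/∂w = 4 × 0 = 0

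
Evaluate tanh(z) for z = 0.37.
0.354

tanh(0.37) = (e^(0.37) - e^(-0.37))/(e^(0.37) + e^(-0.37)) = 0.354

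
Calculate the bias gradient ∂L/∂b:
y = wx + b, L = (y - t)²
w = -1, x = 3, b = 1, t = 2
∂L/∂b = -8

y = wx + b = (-1)(3) + 1 = -2
∂L/∂y = 2(y - t) = 2(-2 - 2) = -8
∂y/∂b = 1
∂L/∂b = ∂L/∂y · ∂y/∂b = -8 × 1 = -8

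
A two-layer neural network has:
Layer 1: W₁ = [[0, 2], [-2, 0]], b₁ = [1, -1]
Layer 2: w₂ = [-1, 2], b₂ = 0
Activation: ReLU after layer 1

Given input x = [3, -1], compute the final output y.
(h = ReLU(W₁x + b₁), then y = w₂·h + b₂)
y = 0

Layer 1 pre-activation: z₁ = [-1, -7]
After ReLU: h = [0, 0]
Layer 2 output: y = -1×0 + 2×0 + 0 = 0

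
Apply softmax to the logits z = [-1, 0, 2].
p = [0.042, 0.1142, 0.8438]

exp(z) = [0.3679, 1, 7.389]
Sum = 8.757
p = [0.042, 0.1142, 0.8438]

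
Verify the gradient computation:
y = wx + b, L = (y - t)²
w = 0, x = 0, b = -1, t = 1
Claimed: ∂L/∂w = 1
Incorrect

y = (0)(0) + -1 = -1
∂L/∂y = 2(y - t) = 2(-1 - 1) = -4
∂y/∂w = x = 0
∂L/∂w = -4 × 0 = 0

Claimed value: 1
Incorrect: The correct gradient is 0.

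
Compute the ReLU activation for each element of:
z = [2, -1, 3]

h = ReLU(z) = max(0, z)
h = [2, 0, 3]

ReLU applied element-wise: max(0,2)=2, max(0,-1)=0, max(0,3)=3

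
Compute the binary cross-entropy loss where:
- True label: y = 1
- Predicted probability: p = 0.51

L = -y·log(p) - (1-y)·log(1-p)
L = 0.6733

L = -1·log(0.51) - 0·log(0.49) = -log(0.51) = 0.6733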